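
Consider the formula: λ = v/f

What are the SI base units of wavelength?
Units of each symbol in λ = v/f:
  v (wave speed): m/s
  f (frequency): 1/s  → in the denominator, contributes s

Multiplying the contributions: [m/s] · [s]
Adding exponents of each base unit: m: 1
SI base units of wavelength: m

Answer: m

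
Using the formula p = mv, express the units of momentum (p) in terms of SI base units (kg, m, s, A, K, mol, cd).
Units of each symbol in p = mv:
  m (mass): kg
  v (velocity): m/s

Multiplying the contributions: [kg] · [m/s]
Adding exponents of each base unit: kg: 1, m: 1, s: -1
SI base units of momentum: kg·m/s

Answer: kg·m/s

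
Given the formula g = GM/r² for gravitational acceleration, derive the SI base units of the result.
Units of each symbol in g = GM/r²:
  G (gravitational constant): m³/(kg·s²)
  M (mass): kg
  r (distance): m  → to the power 2 in the denominator, contributes 1/m²

Multiplying the contributions: [m³/(kg·s²)] · [kg] · [1/m²]
Adding exponents of each base unit: m: 1, s: -2
SI base units of gravitational acceleration: m/s²

Answer: m/s²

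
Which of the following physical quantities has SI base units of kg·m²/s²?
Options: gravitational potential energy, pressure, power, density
Checking the SI base units of each option:
  gravitational potential energy (U = -GMm/r): kg·m²/s²  ✓ matches
  pressure (P = F/A): kg/(m·s²)  ✗
  power (P = W/t): kg·m²/s³  ✗
  density (ρ = m/V): kg/m³  ✗

Only gravitational potential energy has units kg·m²/s².

Answer: gravitational potential energy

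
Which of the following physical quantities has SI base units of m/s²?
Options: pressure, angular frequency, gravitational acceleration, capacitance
Checking the SI base units of each option:
  pressure (P = F/A): kg/(m·s²)  ✗
  angular frequency (ω = 2πf): 1/s  ✗
  gravitational acceleration (g = GM/r²): m/s²  ✓ matches
  capacitance (C = Q/V): s⁴·A²/(kg·m²)  ✗

Only gravitational acceleration has units m/s².

Answer: gravitational acceleration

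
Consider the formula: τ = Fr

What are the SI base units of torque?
Units of each symbol in τ = Fr:
  F (force): kg·m/s²
  r (lever arm): m

Multiplying the contributions: [kg·m/s²] · [m]
Adding exponents of each base unit: kg: 1, m: 2, s: -2
SI base units of torque: kg·m²/s²

Answer: kg·m²/s²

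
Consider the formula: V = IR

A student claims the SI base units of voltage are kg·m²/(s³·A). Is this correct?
Units of each symbol in V = IR:
  I (current): A
  R (resistance, in ohms): kg·m²/(s³·A²)

Multiplying the contributions: [A] · [kg·m²/(s³·A²)]
Adding exponents of each base unit: kg: 1, m: 2, s: -3, A: -1
SI base units of voltage: kg·m²/(s³·A)

The claimed units kg·m²/(s³·A) match the derived units, so the claim is correct.

Answer: Yes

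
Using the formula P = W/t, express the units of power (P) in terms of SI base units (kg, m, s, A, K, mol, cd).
Units of each symbol in P = W/t:
  W (work): kg·m²/s²
  t (time): s  → in the denominator, contributes 1/s

Multiplying the contributions: [kg·m²/s²] · [1/s]
Adding exponents of each base unit: kg: 1, m: 2, s: -3
SI base units of power: kg·m²/s³

Answer: kg·m²/s³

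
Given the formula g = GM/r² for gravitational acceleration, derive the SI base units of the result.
Units of each symbol in g = GM/r²:
  G (gravitational constant): m³/(kg·s²)
  M (mass): kg
  r (distance): m  → to the power 2 in the denominator, contributes 1/m²

Multiplying the contributions: [m³/(kg·s²)] · [kg] · [1/m²]
Adding exponents of each base unit: m: 1, s: -2
SI base units of gravitational acceleration: m/s²

Answer: m/s²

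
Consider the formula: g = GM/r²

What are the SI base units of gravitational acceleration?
Units of each symbol in g = GM/r²:
  G (gravitational constant): m³/(kg·s²)
  M (mass): kg
  r (distance): m  → to the power 2 in the denominator, contributes 1/m²

Multiplying the contributions: [m³/(kg·s²)] · [kg] · [1/m²]
Adding exponents of each base unit: m: 1, s: -2
SI base units of gravitational acceleration: m/s²

Answer: m/s²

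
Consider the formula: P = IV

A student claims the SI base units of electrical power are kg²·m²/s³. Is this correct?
Units of each symbol in P = IV:
  I (current): A
  V (voltage, in volts): kg·m²/(s³·A)

Multiplying the contributions: [A] · [kg·m²/(s³·A)]
Adding exponents of each base unit: kg: 1, m: 2, s: -3
SI base units of electrical power: kg·m²/s³

The claimed units kg²·m²/s³ (exponents kg: 2, m: 2, s: -3) do not match the derived units kg·m²/s³ (exponents kg: 1, m: 2, s: -3), so the claim is incorrect.

Answer: No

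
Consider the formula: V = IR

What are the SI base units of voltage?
Units of each symbol in V = IR:
  I (current): A
  R (resistance, in ohms): kg·m²/(s³·A²)

Multiplying the contributions: [A] · [kg·m²/(s³·A²)]
Adding exponents of each base unit: kg: 1, m: 2, s: -3, A: -1
SI base units of voltage: kg·m²/(s³·A)

Answer: kg·m²/(s³·A)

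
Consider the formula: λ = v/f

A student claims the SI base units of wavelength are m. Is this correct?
Units of each symbol in λ = v/f:
  v (wave speed): m/s
  f (frequency): 1/s  → in the denominator, contributes s

Multiplying the contributions: [m/s] · [s]
Adding exponents of each base unit: m: 1
SI base units of wavelength: m

The claimed units m match the derived units, so the claim is correct.

Answer: Yes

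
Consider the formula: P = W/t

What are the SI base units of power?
Units of each symbol in P = W/t:
  W (work): kg·m²/s²
  t (time): s  → in the denominator, contributes 1/s

Multiplying the contributions: [kg·m²/s²] · [1/s]
Adding exponents of each base unit: kg: 1, m: 2, s: -3
SI base units of power: kg·m²/s³

Answer: kg·m²/s³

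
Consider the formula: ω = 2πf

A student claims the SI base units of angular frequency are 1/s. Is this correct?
Units of each symbol in ω = 2πf:
  f (frequency): 1/s
  The factor 2π is dimensionless.

Multiplying the contributions: [1/s]
Adding exponents of each base unit: s: -1
SI base units of angular frequency: 1/s

The claimed units 1/s match the derived units, so the claim is correct.

Answer: Yes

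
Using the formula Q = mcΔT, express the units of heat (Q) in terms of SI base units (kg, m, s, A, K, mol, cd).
Units of each symbol in Q = mcΔT:
  m (mass): kg
  c (specific heat capacity, in J/(kg·K)): m²/(s²·K)
  ΔT (temperature change): K

Multiplying the contributions: [kg] · [m²/(s²·K)] · [K]
Adding exponents of each base unit: kg: 1, m: 2, s: -2
SI base units of heat: kg·m²/s²

Answer: kg·m²/s²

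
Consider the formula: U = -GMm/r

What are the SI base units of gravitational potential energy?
Units of each symbol in U = -GMm/r:
  G (gravitational constant): m³/(kg·s²)
  M (mass): kg
  m (mass): kg
  r (distance): m  → in the denominator, contributes 1/m
  The minus sign does not affect the units.

Multiplying the contributions: [m³/(kg·s²)] · [kg] · [kg] · [1/m]
Adding exponents of each base unit: kg: 1, m: 2, s: -2
SI base units of gravitational potential energy: kg·m²/s²

Answer: kg·m²/s²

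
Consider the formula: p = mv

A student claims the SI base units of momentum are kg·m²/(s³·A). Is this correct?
Units of each symbol in p = mv:
  m (mass): kg
  v (velocity): m/s

Multiplying the contributions: [kg] · [m/s]
Adding exponents of each base unit: kg: 1, m: 1, s: -1
SI base units of momentum: kg·m/s

The claimed units kg·m²/(s³·A) (exponents kg: 1, m: 2, s: -3, A: -1) do not match the derived units kg·m/s (exponents kg: 1, m: 1, s: -1), so the claim is incorrect.

Answer: No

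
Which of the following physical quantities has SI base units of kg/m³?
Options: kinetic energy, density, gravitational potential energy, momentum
Checking the SI base units of each option:
  kinetic energy (E = ½mv²): kg·m²/s²  ✗
  density (ρ = m/V): kg/m³  ✓ matches
  gravitational potential energy (U = -GMm/r): kg·m²/s²  ✗
  momentum (p = mv): kg·m/s  ✗

Only density has units kg/m³.

Answer: density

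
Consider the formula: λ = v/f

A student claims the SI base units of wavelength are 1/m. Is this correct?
Units of each symbol in λ = v/f:
  v (wave speed): m/s
  f (frequency): 1/s  → in the denominator, contributes s

Multiplying the contributions: [m/s] · [s]
Adding exponents of each base unit: m: 1
SI base units of wavelength: m

The claimed units 1/m (exponents m: -1) do not match the derived units m (exponents m: 1), so the claim is incorrect.

Answer: No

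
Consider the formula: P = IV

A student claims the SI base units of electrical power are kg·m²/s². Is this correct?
Units of each symbol in P = IV:
  I (current): A
  V (voltage, in volts): kg·m²/(s³·A)

Multiplying the contributions: [A] · [kg·m²/(s³·A)]
Adding exponents of each base unit: kg: 1, m: 2, s: -3
SI base units of electrical power: kg·m²/s³

The claimed units kg·m²/s² (exponents kg: 1, m: 2, s: -2) do not match the derived units kg·m²/s³ (exponents kg: 1, m: 2, s: -3), so the claim is incorrect.

Answer: No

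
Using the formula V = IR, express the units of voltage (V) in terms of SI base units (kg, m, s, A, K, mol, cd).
Units of each symbol in V = IR:
  I (current): A
  R (resistance, in ohms): kg·m²/(s³·A²)

Multiplying the contributions: [A] · [kg·m²/(s³·A²)]
Adding exponents of each base unit: kg: 1, m: 2, s: -3, A: -1
SI base units of voltage: kg·m²/(s³·A)

Answer: kg·m²/(s³·A)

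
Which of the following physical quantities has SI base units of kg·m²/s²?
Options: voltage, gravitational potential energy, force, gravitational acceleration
Checking the SI base units of each option:
  voltage (V = IR): kg·m²/(s³·A)  ✗
  gravitational potential energy (U = -GMm/r): kg·m²/s²  ✓ matches
  force (F = ma): kg·m/s²  ✗
  gravitational acceleration (g = GM/r²): m/s²  ✗

Only gravitational potential energy has units kg·m²/s².

Answer: gravitational potential energy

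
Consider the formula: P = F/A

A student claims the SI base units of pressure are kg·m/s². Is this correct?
Units of each symbol in P = F/A:
  F (force): kg·m/s²
  A (area): m²  → in the denominator, contributes 1/m²

Multiplying the contributions: [kg·m/s²] · [1/m²]
Adding exponents of each base unit: kg: 1, m: -1, s: -2
SI base units of pressure: kg/(m·s²)

The claimed units kg·m/s² (exponents kg: 1, m: 1, s: -2) do not match the derived units kg/(m·s²) (exponents kg: 1, m: -1, s: -2), so the claim is incorrect.

Answer: No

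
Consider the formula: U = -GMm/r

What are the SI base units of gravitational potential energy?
Units of each symbol in U = -GMm/r:
  G (gravitational constant): m³/(kg·s²)
  M (mass): kg
  m (mass): kg
  r (distance): m  → in the denominator, contributes 1/m
  The minus sign does not affect the units.

Multiplying the contributions: [m³/(kg·s²)] · [kg] · [kg] · [1/m]
Adding exponents of each base unit: kg: 1, m: 2, s: -2
SI base units of gravitational potential energy: kg·m²/s²

Answer: kg·m²/s²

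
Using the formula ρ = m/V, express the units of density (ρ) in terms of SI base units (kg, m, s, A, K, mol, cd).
Units of each symbol in ρ = m/V:
  m (mass): kg
  V (volume): m³  → in the denominator, contributes 1/m³

Multiplying the contributions: [kg] · [1/m³]
Adding exponents of each base unit: kg: 1, m: -3
SI base units of density: kg/m³

Answer: kg/m³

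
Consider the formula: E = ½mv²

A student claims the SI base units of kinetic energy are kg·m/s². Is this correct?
Units of each symbol in E = ½mv²:
  m (mass): kg
  v (speed): m/s  → to the power 2, contributes m²/s²
  The factor ½ is dimensionless.

Multiplying the contributions: [kg] · [m²/s²]
Adding exponents of each base unit: kg: 1, m: 2, s: -2
SI base units of kinetic energy: kg·m²/s²

The claimed units kg·m/s² (exponents kg: 1, m: 1, s: -2) do not match the derived units kg·m²/s² (exponents kg: 1, m: 2, s: -2), so the claim is incorrect.

Answer: No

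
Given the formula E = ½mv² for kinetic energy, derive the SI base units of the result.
Units of each symbol in E = ½mv²:
  m (mass): kg
  v (speed): m/s  → to the power 2, contributes m²/s²
  The factor ½ is dimensionless.

Multiplying the contributions: [kg] · [m²/s²]
Adding exponents of each base unit: kg: 1, m: 2, s: -2
SI base units of kinetic energy: kg·m²/s²

Answer: kg·m²/s²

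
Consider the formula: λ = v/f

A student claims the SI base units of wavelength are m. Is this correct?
Units of each symbol in λ = v/f:
  v (wave speed): m/s
  f (frequency): 1/s  → in the denominator, contributes s

Multiplying the contributions: [m/s] · [s]
Adding exponents of each base unit: m: 1
SI base units of wavelength: m

The claimed units m match the derived units, so the claim is correct.

Answer: Yes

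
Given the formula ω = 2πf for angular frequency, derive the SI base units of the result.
Units of each symbol in ω = 2πf:
  f (frequency): 1/s
  The factor 2π is dimensionless.

Multiplying the contributions: [1/s]
Adding exponents of each base unit: s: -1
SI base units of angular frequency: 1/s

Answer: 1/s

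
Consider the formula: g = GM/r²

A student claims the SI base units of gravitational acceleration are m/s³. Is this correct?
Units of each symbol in g = GM/r²:
  G (gravitational constant): m³/(kg·s²)
  M (mass): kg
  r (distance): m  → to the power 2 in the denominator, contributes 1/m²

Multiplying the contributions: [m³/(kg·s²)] · [kg] · [1/m²]
Adding exponents of each base unit: m: 1, s: -2
SI base units of gravitational acceleration: m/s²

The claimed units m/s³ (exponents m: 1, s: -3) do not match the derived units m/s² (exponents m: 1, s: -2), so the claim is incorrect.

Answer: No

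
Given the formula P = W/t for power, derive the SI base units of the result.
Units of each symbol in P = W/t:
  W (work): kg·m²/s²
  t (time): s  → in the denominator, contributes 1/s

Multiplying the contributions: [kg·m²/s²] · [1/s]
Adding exponents of each base unit: kg: 1, m: 2, s: -3
SI base units of power: kg·m²/s³

Answer: kg·m²/s³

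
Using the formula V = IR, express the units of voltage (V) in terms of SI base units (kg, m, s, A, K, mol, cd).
Units of each symbol in V = IR:
  I (current): A
  R (resistance, in ohms): kg·m²/(s³·A²)

Multiplying the contributions: [A] · [kg·m²/(s³·A²)]
Adding exponents of each base unit: kg: 1, m: 2, s: -3, A: -1
SI base units of voltage: kg·m²/(s³·A)

Answer: kg·m²/(s³·A)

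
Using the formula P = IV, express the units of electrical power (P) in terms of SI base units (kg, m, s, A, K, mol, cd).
Units of each symbol in P = IV:
  I (current): A
  V (voltage, in volts): kg·m²/(s³·A)

Multiplying the contributions: [A] · [kg·m²/(s³·A)]
Adding exponents of each base unit: kg: 1, m: 2, s: -3
SI base units of electrical power: kg·m²/s³

Answer: kg·m²/s³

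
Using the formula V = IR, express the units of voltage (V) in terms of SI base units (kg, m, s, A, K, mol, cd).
Units of each symbol in V = IR:
  I (current): A
  R (resistance, in ohms): kg·m²/(s³·A²)

Multiplying the contributions: [A] · [kg·m²/(s³·A²)]
Adding exponents of each base unit: kg: 1, m: 2, s: -3, A: -1
SI base units of voltage: kg·m²/(s³·A)

Answer: kg·m²/(s³·A)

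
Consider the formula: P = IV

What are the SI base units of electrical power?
Units of each symbol in P = IV:
  I (current): A
  V (voltage, in volts): kg·m²/(s³·A)

Multiplying the contributions: [A] · [kg·m²/(s³·A)]
Adding exponents of each base unit: kg: 1, m: 2, s: -3
SI base units of electrical power: kg·m²/s³

Answer: kg·m²/s³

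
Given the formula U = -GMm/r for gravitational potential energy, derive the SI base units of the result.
Units of each symbol in U = -GMm/r:
  G (gravitational constant): m³/(kg·s²)
  M (mass): kg
  m (mass): kg
  r (distance): m  → in the denominator, contributes 1/m
  The minus sign does not affect the units.

Multiplying the contributions: [m³/(kg·s²)] · [kg] · [kg] · [1/m]
Adding exponents of each base unit: kg: 1, m: 2, s: -2
SI base units of gravitational potential energy: kg·m²/s²

Answer: kg·m²/s²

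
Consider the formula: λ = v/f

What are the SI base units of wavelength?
Units of each symbol in λ = v/f:
  v (wave speed): m/s
  f (frequency): 1/s  → in the denominator, contributes s

Multiplying the contributions: [m/s] · [s]
Adding exponents of each base unit: m: 1
SI base units of wavelength: m

Answer: m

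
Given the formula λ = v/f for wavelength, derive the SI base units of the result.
Units of each symbol in λ = v/f:
  v (wave speed): m/s
  f (frequency): 1/s  → in the denominator, contributes s

Multiplying the contributions: [m/s] · [s]
Adding exponents of each base unit: m: 1
SI base units of wavelength: m

Answer: m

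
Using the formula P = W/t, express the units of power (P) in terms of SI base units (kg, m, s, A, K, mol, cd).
Units of each symbol in P = W/t:
  W (work): kg·m²/s²
  t (time): s  → in the denominator, contributes 1/s

Multiplying the contributions: [kg·m²/s²] · [1/s]
Adding exponents of each base unit: kg: 1, m: 2, s: -3
SI base units of power: kg·m²/s³

Answer: kg·m²/s³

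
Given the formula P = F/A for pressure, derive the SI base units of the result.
Units of each symbol in P = F/A:
  F (force): kg·m/s²
  A (area): m²  → in the denominator, contributes 1/m²

Multiplying the contributions: [kg·m/s²] · [1/m²]
Adding exponents of each base unit: kg: 1, m: -1, s: -2
SI base units of pressure: kg/(m·s²)

Answer: kg/(m·s²)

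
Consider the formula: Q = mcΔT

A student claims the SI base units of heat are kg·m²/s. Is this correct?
Units of each symbol in Q = mcΔT:
  m (mass): kg
  c (specific heat capacity, in J/(kg·K)): m²/(s²·K)
  ΔT (temperature change): K

Multiplying the contributions: [kg] · [m²/(s²·K)] · [K]
Adding exponents of each base unit: kg: 1, m: 2, s: -2
SI base units of heat: kg·m²/s²

The claimed units kg·m²/s (exponents kg: 1, m: 2, s: -1) do not match the derived units kg·m²/s² (exponents kg: 1, m: 2, s: -2), so the claim is incorrect.

Answer: No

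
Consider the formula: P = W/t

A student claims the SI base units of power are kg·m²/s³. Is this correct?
Units of each symbol in P = W/t:
  W (work): kg·m²/s²
  t (time): s  → in the denominator, contributes 1/s

Multiplying the contributions: [kg·m²/s²] · [1/s]
Adding exponents of each base unit: kg: 1, m: 2, s: -3
SI base units of power: kg·m²/s³

The claimed units kg·m²/s³ match the derived units, so the claim is correct.

Answer: Yes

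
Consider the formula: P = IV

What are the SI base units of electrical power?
Units of each symbol in P = IV:
  I (current): A
  V (voltage, in volts): kg·m²/(s³·A)

Multiplying the contributions: [A] · [kg·m²/(s³·A)]
Adding exponents of each base unit: kg: 1, m: 2, s: -3
SI base units of electrical power: kg·m²/s³

Answer: kg·m²/s³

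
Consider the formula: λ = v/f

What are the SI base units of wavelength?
Units of each symbol in λ = v/f:
  v (wave speed): m/s
  f (frequency): 1/s  → in the denominator, contributes s

Multiplying the contributions: [m/s] · [s]
Adding exponents of each base unit: m: 1
SI base units of wavelength: m

Answer: m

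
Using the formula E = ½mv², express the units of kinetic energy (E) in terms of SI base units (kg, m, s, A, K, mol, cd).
Units of each symbol in E = ½mv²:
  m (mass): kg
  v (speed): m/s  → to the power 2, contributes m²/s²
  The factor ½ is dimensionless.

Multiplying the contributions: [kg] · [m²/s²]
Adding exponents of each base unit: kg: 1, m: 2, s: -2
SI base units of kinetic energy: kg·m²/s²

Answer: kg·m²/s²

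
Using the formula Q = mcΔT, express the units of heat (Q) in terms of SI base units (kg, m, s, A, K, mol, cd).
Units of each symbol in Q = mcΔT:
  m (mass): kg
  c (specific heat capacity, in J/(kg·K)): m²/(s²·K)
  ΔT (temperature change): K

Multiplying the contributions: [kg] · [m²/(s²·K)] · [K]
Adding exponents of each base unit: kg: 1, m: 2, s: -2
SI base units of heat: kg·m²/s²

Answer: kg·m²/s²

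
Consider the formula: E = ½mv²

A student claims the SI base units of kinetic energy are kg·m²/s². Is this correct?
Units of each symbol in E = ½mv²:
  m (mass): kg
  v (speed): m/s  → to the power 2, contributes m²/s²
  The factor ½ is dimensionless.

Multiplying the contributions: [kg] · [m²/s²]
Adding exponents of each base unit: kg: 1, m: 2, s: -2
SI base units of kinetic energy: kg·m²/s²

The claimed units kg·m²/s² match the derived units, so the claim is correct.

Answer: Yes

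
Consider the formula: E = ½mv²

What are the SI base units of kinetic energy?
Units of each symbol in E = ½mv²:
  m (mass): kg
  v (speed): m/s  → to the power 2, contributes m²/s²
  The factor ½ is dimensionless.

Multiplying the contributions: [kg] · [m²/s²]
Adding exponents of each base unit: kg: 1, m: 2, s: -2
SI base units of kinetic energy: kg·m²/s²

Answer: kg·m²/s²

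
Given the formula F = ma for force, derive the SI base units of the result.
Units of each symbol in F = ma:
  m (mass): kg
  a (acceleration): m/s²

Multiplying the contributions: [kg] · [m/s²]
Adding exponents of each base unit: kg: 1, m: 1, s: -2
SI base units of force: kg·m/s²

Answer: kg·m/s²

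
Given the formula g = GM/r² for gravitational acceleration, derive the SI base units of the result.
Units of each symbol in g = GM/r²:
  G (gravitational constant): m³/(kg·s²)
  M (mass): kg
  r (distance): m  → to the power 2 in the denominator, contributes 1/m²

Multiplying the contributions: [m³/(kg·s²)] · [kg] · [1/m²]
Adding exponents of each base unit: m: 1, s: -2
SI base units of gravitational acceleration: m/s²

Answer: m/s²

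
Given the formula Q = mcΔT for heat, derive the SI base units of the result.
Units of each symbol in Q = mcΔT:
  m (mass): kg
  c (specific heat capacity, in J/(kg·K)): m²/(s²·K)
  ΔT (temperature change): K

Multiplying the contributions: [kg] · [m²/(s²·K)] · [K]
Adding exponents of each base unit: kg: 1, m: 2, s: -2
SI base units of heat: kg·m²/s²

Answer: kg·m²/s²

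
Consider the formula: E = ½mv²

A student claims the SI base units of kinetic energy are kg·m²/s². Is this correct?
Units of each symbol in E = ½mv²:
  m (mass): kg
  v (speed): m/s  → to the power 2, contributes m²/s²
  The factor ½ is dimensionless.

Multiplying the contributions: [kg] · [m²/s²]
Adding exponents of each base unit: kg: 1, m: 2, s: -2
SI base units of kinetic energy: kg·m²/s²

The claimed units kg·m²/s² match the derived units, so the claim is correct.

Answer: Yes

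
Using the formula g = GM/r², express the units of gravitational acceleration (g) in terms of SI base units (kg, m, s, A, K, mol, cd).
Units of each symbol in g = GM/r²:
  G (gravitational constant): m³/(kg·s²)
  M (mass): kg
  r (distance): m  → to the power 2 in the denominator, contributes 1/m²

Multiplying the contributions: [m³/(kg·s²)] · [kg] · [1/m²]
Adding exponents of each base unit: m: 1, s: -2
SI base units of gravitational acceleration: m/s²

Answer: m/s²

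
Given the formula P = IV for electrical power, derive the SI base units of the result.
Units of each symbol in P = IV:
  I (current): A
  V (voltage, in volts): kg·m²/(s³·A)

Multiplying the contributions: [A] · [kg·m²/(s³·A)]
Adding exponents of each base unit: kg: 1, m: 2, s: -3
SI base units of electrical power: kg·m²/s³

Answer: kg·m²/s³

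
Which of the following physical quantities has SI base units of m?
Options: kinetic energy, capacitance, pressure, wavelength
Checking the SI base units of each option:
  kinetic energy (E = ½mv²): kg·m²/s²  ✗
  capacitance (C = Q/V): s⁴·A²/(kg·m²)  ✗
  pressure (P = F/A): kg/(m·s²)  ✗
  wavelength (λ = v/f): m  ✓ matches

Only wavelength has units m.

Answer: wavelength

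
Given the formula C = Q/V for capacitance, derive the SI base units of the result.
Units of each symbol in C = Q/V:
  Q (charge, in coulombs): s·A
  V (voltage, in volts): kg·m²/(s³·A)  → in the denominator, contributes s³·A/(kg·m²)

Multiplying the contributions: [s·A] · [s³·A/(kg·m²)]
Adding exponents of each base unit: kg: -1, m: -2, s: 4, A: 2
SI base units of capacitance: s⁴·A²/(kg·m²)

Answer: s⁴·A²/(kg·m²)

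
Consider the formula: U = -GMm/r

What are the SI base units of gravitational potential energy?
Units of each symbol in U = -GMm/r:
  G (gravitational constant): m³/(kg·s²)
  M (mass): kg
  m (mass): kg
  r (distance): m  → in the denominator, contributes 1/m
  The minus sign does not affect the units.

Multiplying the contributions: [m³/(kg·s²)] · [kg] · [kg] · [1/m]
Adding exponents of each base unit: kg: 1, m: 2, s: -2
SI base units of gravitational potential energy: kg·m²/s²

Answer: kg·m²/s²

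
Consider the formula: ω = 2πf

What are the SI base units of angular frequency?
Units of each symbol in ω = 2πf:
  f (frequency): 1/s
  The factor 2π is dimensionless.

Multiplying the contributions: [1/s]
Adding exponents of each base unit: s: -1
SI base units of angular frequency: 1/s

Answer: 1/s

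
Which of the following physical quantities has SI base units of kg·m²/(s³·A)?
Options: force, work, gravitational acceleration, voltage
Checking the SI base units of each option:
  force (F = ma): kg·m/s²  ✗
  work (W = Fd): kg·m²/s²  ✗
  gravitational acceleration (g = GM/r²): m/s²  ✗
  voltage (V = IR): kg·m²/(s³·A)  ✓ matches

Only voltage has units kg·m²/(s³·A).

Answer: voltage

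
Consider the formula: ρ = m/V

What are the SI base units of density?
Units of each symbol in ρ = m/V:
  m (mass): kg
  V (volume): m³  → in the denominator, contributes 1/m³

Multiplying the contributions: [kg] · [1/m³]
Adding exponents of each base unit: kg: 1, m: -3
SI base units of density: kg/m³

Answer: kg/m³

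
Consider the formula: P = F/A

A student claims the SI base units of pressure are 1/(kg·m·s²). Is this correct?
Units of each symbol in P = F/A:
  F (force): kg·m/s²
  A (area): m²  → in the denominator, contributes 1/m²

Multiplying the contributions: [kg·m/s²] · [1/m²]
Adding exponents of each base unit: kg: 1, m: -1, s: -2
SI base units of pressure: kg/(m·s²)

The claimed units 1/(kg·m·s²) (exponents kg: -1, m: -1, s: -2) do not match the derived units kg/(m·s²) (exponents kg: 1, m: -1, s: -2), so the claim is incorrect.

Answer: No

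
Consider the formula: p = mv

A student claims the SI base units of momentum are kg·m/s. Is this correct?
Units of each symbol in p = mv:
  m (mass): kg
  v (velocity): m/s

Multiplying the contributions: [kg] · [m/s]
Adding exponents of each base unit: kg: 1, m: 1, s: -1
SI base units of momentum: kg·m/s

The claimed units kg·m/s match the derived units, so the claim is correct.

Answer: Yes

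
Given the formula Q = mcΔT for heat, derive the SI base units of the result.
Units of each symbol in Q = mcΔT:
  m (mass): kg
  c (specific heat capacity, in J/(kg·K)): m²/(s²·K)
  ΔT (temperature change): K

Multiplying the contributions: [kg] · [m²/(s²·K)] · [K]
Adding exponents of each base unit: kg: 1, m: 2, s: -2
SI base units of heat: kg·m²/s²

Answer: kg·m²/s²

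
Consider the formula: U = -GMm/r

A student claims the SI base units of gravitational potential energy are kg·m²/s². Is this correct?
Units of each symbol in U = -GMm/r:
  G (gravitational constant): m³/(kg·s²)
  M (mass): kg
  m (mass): kg
  r (distance): m  → in the denominator, contributes 1/m
  The minus sign does not affect the units.

Multiplying the contributions: [m³/(kg·s²)] · [kg] · [kg] · [1/m]
Adding exponents of each base unit: kg: 1, m: 2, s: -2
SI base units of gravitational potential energy: kg·m²/s²

The claimed units kg·m²/s² match the derived units, so the claim is correct.

Answer: Yes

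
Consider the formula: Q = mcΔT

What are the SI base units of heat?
Units of each symbol in Q = mcΔT:
  m (mass): kg
  c (specific heat capacity, in J/(kg·K)): m²/(s²·K)
  ΔT (temperature change): K

Multiplying the contributions: [kg] · [m²/(s²·K)] · [K]
Adding exponents of each base unit: kg: 1, m: 2, s: -2
SI base units of heat: kg·m²/s²

Answer: kg·m²/s²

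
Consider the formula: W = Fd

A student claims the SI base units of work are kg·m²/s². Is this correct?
Units of each symbol in W = Fd:
  F (force): kg·m/s²
  d (displacement): m

Multiplying the contributions: [kg·m/s²] · [m]
Adding exponents of each base unit: kg: 1, m: 2, s: -2
SI base units of work: kg·m²/s²

The claimed units kg·m²/s² match the derived units, so the claim is correct.

Answer: Yes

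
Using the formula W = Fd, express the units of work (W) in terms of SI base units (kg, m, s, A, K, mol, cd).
Units of each symbol in W = Fd:
  F (force): kg·m/s²
  d (displacement): m

Multiplying the contributions: [kg·m/s²] · [m]
Adding exponents of each base unit: kg: 1, m: 2, s: -2
SI base units of work: kg·m²/s²

Answer: kg·m²/s²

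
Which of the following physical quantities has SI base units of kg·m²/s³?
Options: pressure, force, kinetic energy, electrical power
Checking the SI base units of each option:
  pressure (P = F/A): kg/(m·s²)  ✗
  force (F = ma): kg·m/s²  ✗
  kinetic energy (E = ½mv²): kg·m²/s²  ✗
  electrical power (P = IV): kg·m²/s³  ✓ matches

Only electrical power has units kg·m²/s³.

Answer: electrical power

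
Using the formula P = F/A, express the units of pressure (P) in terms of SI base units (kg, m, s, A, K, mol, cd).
Units of each symbol in P = F/A:
  F (force): kg·m/s²
  A (area): m²  → in the denominator, contributes 1/m²

Multiplying the contributions: [kg·m/s²] · [1/m²]
Adding exponents of each base unit: kg: 1, m: -1, s: -2
SI base units of pressure: kg/(m·s²)

Answer: kg/(m·s²)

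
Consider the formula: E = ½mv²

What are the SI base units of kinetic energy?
Units of each symbol in E = ½mv²:
  m (mass): kg
  v (speed): m/s  → to the power 2, contributes m²/s²
  The factor ½ is dimensionless.

Multiplying the contributions: [kg] · [m²/s²]
Adding exponents of each base unit: kg: 1, m: 2, s: -2
SI base units of kinetic energy: kg·m²/s²

Answer: kg·m²/s²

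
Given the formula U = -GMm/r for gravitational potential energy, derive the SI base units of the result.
Units of each symbol in U = -GMm/r:
  G (gravitational constant): m³/(kg·s²)
  M (mass): kg
  m (mass): kg
  r (distance): m  → in the denominator, contributes 1/m
  The minus sign does not affect the units.

Multiplying the contributions: [m³/(kg·s²)] · [kg] · [kg] · [1/m]
Adding exponents of each base unit: kg: 1, m: 2, s: -2
SI base units of gravitational potential energy: kg·m²/s²

Answer: kg·m²/s²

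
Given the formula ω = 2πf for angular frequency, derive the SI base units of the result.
Units of each symbol in ω = 2πf:
  f (frequency): 1/s
  The factor 2π is dimensionless.

Multiplying the contributions: [1/s]
Adding exponents of each base unit: s: -1
SI base units of angular frequency: 1/s

Answer: 1/s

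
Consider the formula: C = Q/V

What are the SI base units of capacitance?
Units of each symbol in C = Q/V:
  Q (charge, in coulombs): s·A
  V (voltage, in volts): kg·m²/(s³·A)  → in the denominator, contributes s³·A/(kg·m²)

Multiplying the contributions: [s·A] · [s³·A/(kg·m²)]
Adding exponents of each base unit: kg: -1, m: -2, s: 4, A: 2
SI base units of capacitance: s⁴·A²/(kg·m²)

Answer: s⁴·A²/(kg·m²)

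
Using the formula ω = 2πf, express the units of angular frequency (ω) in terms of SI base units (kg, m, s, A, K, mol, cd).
Units of each symbol in ω = 2πf:
  f (frequency): 1/s
  The factor 2π is dimensionless.

Multiplying the contributions: [1/s]
Adding exponents of each base unit: s: -1
SI base units of angular frequency: 1/s

Answer: 1/s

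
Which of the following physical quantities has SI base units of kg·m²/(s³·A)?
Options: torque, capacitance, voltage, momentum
Checking the SI base units of each option:
  torque (τ = Fr): kg·m²/s²  ✗
  capacitance (C = Q/V): s⁴·A²/(kg·m²)  ✗
  voltage (V = IR): kg·m²/(s³·A)  ✓ matches
  momentum (p = mv): kg·m/s  ✗

Only voltage has units kg·m²/(s³·A).

Answer: voltage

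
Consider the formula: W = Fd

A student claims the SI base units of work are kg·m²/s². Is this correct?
Units of each symbol in W = Fd:
  F (force): kg·m/s²
  d (displacement): m

Multiplying the contributions: [kg·m/s²] · [m]
Adding exponents of each base unit: kg: 1, m: 2, s: -2
SI base units of work: kg·m²/s²

The claimed units kg·m²/s² match the derived units, so the claim is correct.

Answer: Yes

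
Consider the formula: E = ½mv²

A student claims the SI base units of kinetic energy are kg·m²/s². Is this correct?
Units of each symbol in E = ½mv²:
  m (mass): kg
  v (speed): m/s  → to the power 2, contributes m²/s²
  The factor ½ is dimensionless.

Multiplying the contributions: [kg] · [m²/s²]
Adding exponents of each base unit: kg: 1, m: 2, s: -2
SI base units of kinetic energy: kg·m²/s²

The claimed units kg·m²/s² match the derived units, so the claim is correct.

Answer: Yes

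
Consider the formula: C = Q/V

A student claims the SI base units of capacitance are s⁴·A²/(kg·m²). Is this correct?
Units of each symbol in C = Q/V:
  Q (charge, in coulombs): s·A
  V (voltage, in volts): kg·m²/(s³·A)  → in the denominator, contributes s³·A/(kg·m²)

Multiplying the contributions: [s·A] · [s³·A/(kg·m²)]
Adding exponents of each base unit: kg: -1, m: -2, s: 4, A: 2
SI base units of capacitance: s⁴·A²/(kg·m²)

The claimed units s⁴·A²/(kg·m²) match the derived units, so the claim is correct.

Answer: Yes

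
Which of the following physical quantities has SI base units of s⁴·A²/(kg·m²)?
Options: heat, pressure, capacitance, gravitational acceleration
Checking the SI base units of each option:
  heat (Q = mcΔT): kg·m²/s²  ✗
  pressure (P = F/A): kg/(m·s²)  ✗
  capacitance (C = Q/V): s⁴·A²/(kg·m²)  ✓ matches
  gravitational acceleration (g = GM/r²): m/s²  ✗

Only capacitance has units s⁴·A²/(kg·m²).

Answer: capacitance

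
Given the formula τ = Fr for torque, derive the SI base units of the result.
Units of each symbol in τ = Fr:
  F (force): kg·m/s²
  r (lever arm): m

Multiplying the contributions: [kg·m/s²] · [m]
Adding exponents of each base unit: kg: 1, m: 2, s: -2
SI base units of torque: kg·m²/s²

Answer: kg·m²/s²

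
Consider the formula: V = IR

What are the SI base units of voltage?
Units of each symbol in V = IR:
  I (current): A
  R (resistance, in ohms): kg·m²/(s³·A²)

Multiplying the contributions: [A] · [kg·m²/(s³·A²)]
Adding exponents of each base unit: kg: 1, m: 2, s: -3, A: -1
SI base units of voltage: kg·m²/(s³·A)

Answer: kg·m²/(s³·A)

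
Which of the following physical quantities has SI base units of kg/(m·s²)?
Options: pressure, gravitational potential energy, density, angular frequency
Checking the SI base units of each option:
  pressure (P = F/A): kg/(m·s²)  ✓ matches
  gravitational potential energy (U = -GMm/r): kg·m²/s²  ✗
  density (ρ = m/V): kg/m³  ✗
  angular frequency (ω = 2πf): 1/s  ✗

Only pressure has units kg/(m·s²).

Answer: pressure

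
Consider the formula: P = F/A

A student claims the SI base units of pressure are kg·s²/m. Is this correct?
Units of each symbol in P = F/A:
  F (force): kg·m/s²
  A (area): m²  → in the denominator, contributes 1/m²

Multiplying the contributions: [kg·m/s²] · [1/m²]
Adding exponents of each base unit: kg: 1, m: -1, s: -2
SI base units of pressure: kg/(m·s²)

The claimed units kg·s²/m (exponents kg: 1, m: -1, s: 2) do not match the derived units kg/(m·s²) (exponents kg: 1, m: -1, s: -2), so the claim is incorrect.

Answer: No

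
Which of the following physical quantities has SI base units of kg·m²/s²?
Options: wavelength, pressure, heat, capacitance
Checking the SI base units of each option:
  wavelength (λ = v/f): m  ✗
  pressure (P = F/A): kg/(m·s²)  ✗
  heat (Q = mcΔT): kg·m²/s²  ✓ matches
  capacitance (C = Q/V): s⁴·A²/(kg·m²)  ✗

Only heat has units kg·m²/s².

Answer: heat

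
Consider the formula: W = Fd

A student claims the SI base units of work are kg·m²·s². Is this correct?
Units of each symbol in W = Fd:
  F (force): kg·m/s²
  d (displacement): m

Multiplying the contributions: [kg·m/s²] · [m]
Adding exponents of each base unit: kg: 1, m: 2, s: -2
SI base units of work: kg·m²/s²

The claimed units kg·m²·s² (exponents kg: 1, m: 2, s: 2) do not match the derived units kg·m²/s² (exponents kg: 1, m: 2, s: -2), so the claim is incorrect.

Answer: No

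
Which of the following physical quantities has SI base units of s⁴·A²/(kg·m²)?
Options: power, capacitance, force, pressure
Checking the SI base units of each option:
  power (P = W/t): kg·m²/s³  ✗
  capacitance (C = Q/V): s⁴·A²/(kg·m²)  ✓ matches
  force (F = ma): kg·m/s²  ✗
  pressure (P = F/A): kg/(m·s²)  ✗

Only capacitance has units s⁴·A²/(kg·m²).

Answer: capacitance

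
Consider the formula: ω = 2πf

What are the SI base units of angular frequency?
Units of each symbol in ω = 2πf:
  f (frequency): 1/s
  The factor 2π is dimensionless.

Multiplying the contributions: [1/s]
Adding exponents of each base unit: s: -1
SI base units of angular frequency: 1/s

Answer: 1/s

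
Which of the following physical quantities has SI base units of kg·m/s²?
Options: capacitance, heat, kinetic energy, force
Checking the SI base units of each option:
  capacitance (C = Q/V): s⁴·A²/(kg·m²)  ✗
  heat (Q = mcΔT): kg·m²/s²  ✗
  kinetic energy (E = ½mv²): kg·m²/s²  ✗
  force (F = ma): kg·m/s²  ✓ matches

Only force has units kg·m/s².

Answer: force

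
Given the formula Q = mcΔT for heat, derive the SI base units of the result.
Units of each symbol in Q = mcΔT:
  m (mass): kg
  c (specific heat capacity, in J/(kg·K)): m²/(s²·K)
  ΔT (temperature change): K

Multiplying the contributions: [kg] · [m²/(s²·K)] · [K]
Adding exponents of each base unit: kg: 1, m: 2, s: -2
SI base units of heat: kg·m²/s²

Answer: kg·m²/s²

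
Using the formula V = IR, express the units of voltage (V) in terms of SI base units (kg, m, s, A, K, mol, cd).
Units of each symbol in V = IR:
  I (current): A
  R (resistance, in ohms): kg·m²/(s³·A²)

Multiplying the contributions: [A] · [kg·m²/(s³·A²)]
Adding exponents of each base unit: kg: 1, m: 2, s: -3, A: -1
SI base units of voltage: kg·m²/(s³·A)

Answer: kg·m²/(s³·A)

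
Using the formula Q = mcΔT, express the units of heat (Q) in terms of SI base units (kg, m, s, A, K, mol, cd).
Units of each symbol in Q = mcΔT:
  m (mass): kg
  c (specific heat capacity, in J/(kg·K)): m²/(s²·K)
  ΔT (temperature change): K

Multiplying the contributions: [kg] · [m²/(s²·K)] · [K]
Adding exponents of each base unit: kg: 1, m: 2, s: -2
SI base units of heat: kg·m²/s²

Answer: kg·m²/s²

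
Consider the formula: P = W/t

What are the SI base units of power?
Units of each symbol in P = W/t:
  W (work): kg·m²/s²
  t (time): s  → in the denominator, contributes 1/s

Multiplying the contributions: [kg·m²/s²] · [1/s]
Adding exponents of each base unit: kg: 1, m: 2, s: -3
SI base units of power: kg·m²/s³

Answer: kg·m²/s³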